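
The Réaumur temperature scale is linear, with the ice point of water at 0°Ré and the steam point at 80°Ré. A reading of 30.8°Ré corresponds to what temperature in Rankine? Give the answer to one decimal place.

561.0°R

Linear interpolation between the fixed points: C = (30.8 - 0) × 100 / (80 - 0) = 38.5000°C.
Then 38.5000 × 1.8 + 491.67 = 561.0°R.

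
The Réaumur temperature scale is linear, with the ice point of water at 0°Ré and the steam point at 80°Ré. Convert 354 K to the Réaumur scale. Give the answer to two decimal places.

First in Celsius: 354 - 273.15 = 80.8500°C.
Linearly onto the Réaumur scale: 0 + (80.8500 / 100) × (80 - 0) = 64.68°Ré.

64.68°Ré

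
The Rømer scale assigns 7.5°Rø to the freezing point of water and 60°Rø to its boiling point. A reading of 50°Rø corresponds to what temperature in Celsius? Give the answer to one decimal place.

81.0°C

Linear interpolation between the fixed points: C = (50 - 7.5) × 100 / (60 - 7.5) = 80.9524°C.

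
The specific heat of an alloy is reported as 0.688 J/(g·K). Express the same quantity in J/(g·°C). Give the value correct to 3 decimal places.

0.688 J/(g·°C)

The quantity depends on a temperature interval, so only the ratio of degree sizes applies; the offset between the scales is irrelevant.
A change of 1°C is a change of 1 K, so per °C the value is 0.688 × 1 = 0.688.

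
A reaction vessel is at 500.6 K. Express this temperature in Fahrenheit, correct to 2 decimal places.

In Celsius: 500.6 - 273.15 = 227.4500°C.
In Fahrenheit: 227.4500 × 1.8 + 32 = 441.41°F.

441.41°F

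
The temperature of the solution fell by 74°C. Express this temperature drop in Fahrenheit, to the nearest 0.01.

133.20°F

For a temperature interval the offset drops out; only the factor 1.8 applies.
74 × 1.8 = 133.20.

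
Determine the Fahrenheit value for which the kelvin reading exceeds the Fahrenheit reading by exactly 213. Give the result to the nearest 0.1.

95.3°F

Let F be the Fahrenheit reading. The kelvin reading is K = 5/9·F + 255.372.
Require K - F = 213: (-4/9)·F + 255.372 = 213.
F = (213 - 255.372) / (-4/9) = 95.3.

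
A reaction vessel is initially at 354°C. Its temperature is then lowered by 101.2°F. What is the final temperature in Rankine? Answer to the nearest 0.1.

The 101.2°F change is an interval, so only the factor 5/9 applies: -101.2 × 5/9 = -56.2222°C.
Final Celsius temperature: 354.0000 - 56.2222 = 297.7778°C.
In Rankine: 297.7778 × 1.8 + 491.67 = 1027.7°R.

1027.7°R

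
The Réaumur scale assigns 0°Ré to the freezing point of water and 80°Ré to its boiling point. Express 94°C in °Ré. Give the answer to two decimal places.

75.20°Ré

Linearly onto the Réaumur scale: 0 + (94.0000 / 100) × (80 - 0) = 75.20°Ré.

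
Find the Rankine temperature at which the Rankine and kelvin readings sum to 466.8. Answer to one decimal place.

300.1°R

Let R be the Rankine reading. The kelvin reading is K = 5/9·R.
Require R + K = 466.8: (14/9)·R = 466.8.
R = (466.8) / (14/9) = 300.1.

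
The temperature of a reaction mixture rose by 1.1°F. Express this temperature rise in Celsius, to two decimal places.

An interval of 1°F corresponds to 5/9°C.
1.1 × 5/9 = 0.61.

0.61°C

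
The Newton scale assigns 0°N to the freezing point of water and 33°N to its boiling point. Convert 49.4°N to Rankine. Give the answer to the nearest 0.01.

Linear interpolation between the fixed points: C = (49.4 - 0) × 100 / (33 - 0) = 149.6970°C.
Then 149.6970 × 1.8 + 491.67 = 761.12°R.

761.12°R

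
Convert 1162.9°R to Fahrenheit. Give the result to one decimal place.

703.2°F

In Celsius: (1162.9 - 491.67) × 5/9 = 372.9056°C.
In Fahrenheit: 372.9056 × 1.8 + 32 = 703.2°F.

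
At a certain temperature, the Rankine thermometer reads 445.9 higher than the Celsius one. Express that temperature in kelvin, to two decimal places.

215.94 K

Let x be the Celsius reading; then the Rankine reading is 1.8·x + 491.67.
(1.8·x + 491.67) - x = 445.9  ⇒  (0.8)·x = -45.77  ⇒  x = -57.2125°C.
In kelvin: -57.2125 + 273.15 = 215.94 K.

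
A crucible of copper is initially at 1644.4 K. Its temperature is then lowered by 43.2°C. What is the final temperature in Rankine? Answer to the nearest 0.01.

Initial temperature in Celsius: 1644.4 - 273.15 = 1371.2500°C.
Final Celsius temperature: 1371.2500 - 43.2000 = 1328.0500°C.
In Rankine: 1328.0500 × 1.8 + 491.67 = 2882.16°R.

2882.16°R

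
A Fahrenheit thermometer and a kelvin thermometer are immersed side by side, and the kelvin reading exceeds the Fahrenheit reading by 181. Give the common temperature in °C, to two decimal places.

75.19°C

Let x be the Fahrenheit reading; then the kelvin reading is 5/9·x + 255.372.
(5/9·x + 255.372) - x = 181  ⇒  (-4/9)·x = -74.3722  ⇒  x = 167.3375°F.
In Celsius: (167.3375 - 32) × 5/9 = 75.19°C.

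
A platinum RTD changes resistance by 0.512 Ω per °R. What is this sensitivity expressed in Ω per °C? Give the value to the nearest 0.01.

0.92 Ω per °C

The quantity depends on a temperature interval, so only the ratio of degree sizes applies; the offset between the scales is irrelevant.
A change of 1°C is a change of 1.8°R, so per °C the value is 0.512 × 1.8 = 0.92.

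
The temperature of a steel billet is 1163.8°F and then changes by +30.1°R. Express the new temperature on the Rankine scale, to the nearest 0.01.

1653.57°R

Initial temperature in Celsius: (1163.8 - 32) × 5/9 = 628.7778°C.
The 30.1°R change is an interval, so only the factor 5/9 applies: +30.1 × 5/9 = +16.7222°C.
Final Celsius temperature: 628.7778 + 16.7222 = 645.5000°C.
In Rankine: 645.5000 × 1.8 + 491.67 = 1653.57°R.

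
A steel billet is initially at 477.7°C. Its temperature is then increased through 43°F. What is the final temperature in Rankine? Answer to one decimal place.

The 43°F change is an interval, so only the factor 5/9 applies: +43 × 5/9 = +23.8889°C.
Final Celsius temperature: 477.7000 + 23.8889 = 501.5889°C.
In Rankine: 501.5889 × 1.8 + 491.67 = 1394.5°R.

1394.5°R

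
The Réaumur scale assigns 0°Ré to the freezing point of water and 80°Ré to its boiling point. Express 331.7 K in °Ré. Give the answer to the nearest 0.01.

First in Celsius: 331.7 - 273.15 = 58.5500°C.
Linearly onto the Réaumur scale: 0 + (58.5500 / 100) × (80 - 0) = 46.84°Ré.

46.84°Ré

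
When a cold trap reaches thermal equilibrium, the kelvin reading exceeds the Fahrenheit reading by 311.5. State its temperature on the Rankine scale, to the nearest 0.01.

Let x be the Fahrenheit reading; then the kelvin reading is 5/9·x + 255.372.
(5/9·x + 255.372) - x = 311.5  ⇒  (-4/9)·x = 56.1278  ⇒  x = -126.2875°F.
In Celsius: (-126.2875 - 32) × 5/9 = -87.9375°C.
In Rankine: -87.9375 × 1.8 + 491.67 = 333.38°R.

333.38°R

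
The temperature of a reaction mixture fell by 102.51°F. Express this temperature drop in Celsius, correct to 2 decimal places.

Only the scale ratio 5/9 matters for a change in temperature.
102.51 × 5/9 = 56.95.

56.95°C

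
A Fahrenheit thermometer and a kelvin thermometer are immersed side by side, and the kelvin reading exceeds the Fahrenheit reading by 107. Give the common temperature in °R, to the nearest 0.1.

Let x be the Fahrenheit reading; then the kelvin reading is 5/9·x + 255.372.
(5/9·x + 255.372) - x = 107  ⇒  (-4/9)·x = -148.372  ⇒  x = 333.8375°F.
In Celsius: (333.8375 - 32) × 5/9 = 167.6875°C.
In Rankine: 167.6875 × 1.8 + 491.67 = 793.5°R.

793.5°R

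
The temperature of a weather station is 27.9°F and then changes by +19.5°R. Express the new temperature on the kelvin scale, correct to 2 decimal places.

Initial temperature in Celsius: (27.9 - 32) × 5/9 = -2.2778°C.
The 19.5°R change is an interval, so only the factor 5/9 applies: +19.5 × 5/9 = +10.8333°C.
Final Celsius temperature: -2.2778 + 10.8333 = 8.5556°C.
In kelvin: 8.5556 + 273.15 = 281.71 K.

281.71 K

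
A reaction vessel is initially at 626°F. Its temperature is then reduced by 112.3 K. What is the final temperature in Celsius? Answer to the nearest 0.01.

217.70°C

Initial temperature in Celsius: (626 - 32) × 5/9 = 330.0000°C.
The 112.3 K change is an interval; Kelvin and Celsius degrees are the same size, so ΔC = -112.3°C.
Final Celsius temperature: 330.0000 - 112.3000 = 217.7000°C.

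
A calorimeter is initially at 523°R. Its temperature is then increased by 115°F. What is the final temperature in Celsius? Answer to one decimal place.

81.3°C

Initial temperature in Celsius: (523 - 491.67) × 5/9 = 17.4056°C.
The 115°F change is an interval, so only the factor 5/9 applies: +115 × 5/9 = +63.8889°C.
Final Celsius temperature: 17.4056 + 63.8889 = 81.2944°C.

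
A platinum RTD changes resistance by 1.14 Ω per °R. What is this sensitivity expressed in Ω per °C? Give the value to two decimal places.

The quantity depends on a temperature interval, so only the ratio of degree sizes applies; the offset between the scales is irrelevant.
A change of 1°C is a change of 1.8°R, so per °C the value is 1.14 × 1.8 = 2.05.

2.05 Ω per °C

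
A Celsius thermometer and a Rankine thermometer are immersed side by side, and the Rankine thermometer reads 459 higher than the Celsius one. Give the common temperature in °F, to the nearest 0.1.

Let x be the Celsius reading; then the Rankine reading is 1.8·x + 491.67.
(1.8·x + 491.67) - x = 459  ⇒  (0.8)·x = -32.67  ⇒  x = -40.8375°C.
In Fahrenheit: -40.8375 × 1.8 + 32 = -41.5°F.

-41.5°F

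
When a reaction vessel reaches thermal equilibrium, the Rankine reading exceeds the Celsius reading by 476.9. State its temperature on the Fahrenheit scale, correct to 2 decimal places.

-1.23°F

Let x be the Celsius reading; then the Rankine reading is 1.8·x + 491.67.
(1.8·x + 491.67) - x = 476.9  ⇒  (0.8)·x = -14.77  ⇒  x = -18.4625°C.
In Fahrenheit: -18.4625 × 1.8 + 32 = -1.23°F.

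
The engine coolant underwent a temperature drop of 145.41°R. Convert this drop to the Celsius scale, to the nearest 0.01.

Only the scale ratio 5/9 matters for a change in temperature.
145.41 × 5/9 = 80.78.

80.78°C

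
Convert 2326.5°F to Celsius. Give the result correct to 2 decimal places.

In Celsius: (2326.5 - 32) × 5/9 = 1274.7222°C.

1274.72°C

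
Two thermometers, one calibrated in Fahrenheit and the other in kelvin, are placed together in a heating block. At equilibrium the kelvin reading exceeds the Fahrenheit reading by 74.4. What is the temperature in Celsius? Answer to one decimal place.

208.4°C

Let x be the Fahrenheit reading; then the kelvin reading is 5/9·x + 255.372.
(5/9·x + 255.372) - x = 74.4  ⇒  (-4/9)·x = -180.972  ⇒  x = 407.1875°F.
In Celsius: (407.1875 - 32) × 5/9 = 208.4°C.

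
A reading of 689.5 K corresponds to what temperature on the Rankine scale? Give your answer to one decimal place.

1241.1°R

In Celsius: 689.5 - 273.15 = 416.3500°C.
In Rankine: 416.3500 × 1.8 + 491.67 = 1241.1°R.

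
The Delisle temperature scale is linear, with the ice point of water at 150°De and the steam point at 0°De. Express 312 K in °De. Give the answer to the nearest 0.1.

91.7°De

First in Celsius: 312 - 273.15 = 38.8500°C.
Linearly onto the Delisle scale: 150 + (38.8500 / 100) × (0 - 150) = 91.7°De.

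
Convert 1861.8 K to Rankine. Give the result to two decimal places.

In Celsius: 1861.8 - 273.15 = 1588.6500°C.
In Rankine: 1588.6500 × 1.8 + 491.67 = 3351.24°R.

3351.24°R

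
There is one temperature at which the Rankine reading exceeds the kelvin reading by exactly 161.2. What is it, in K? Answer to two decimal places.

Let K be the kelvin reading. The Rankine reading is R = 1.8·K.
Require R - K = 161.2: (0.8)·K = 161.2.
K = (161.2) / (0.8) = 201.50.

201.50 K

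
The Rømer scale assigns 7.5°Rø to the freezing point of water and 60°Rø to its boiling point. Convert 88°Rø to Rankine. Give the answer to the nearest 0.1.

767.7°R

Linear interpolation between the fixed points: C = (88 - 7.5) × 100 / (60 - 7.5) = 153.3333°C.
Then 153.3333 × 1.8 + 491.67 = 767.7°R.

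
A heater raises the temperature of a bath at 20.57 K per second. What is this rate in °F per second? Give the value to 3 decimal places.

37.026 °F/second

The quantity depends on a temperature interval, so only the ratio of degree sizes applies; the offset between the scales is irrelevant.
A change of 1 K is a change of 1.8°F, so 20.57 × 1.8 = 37.026.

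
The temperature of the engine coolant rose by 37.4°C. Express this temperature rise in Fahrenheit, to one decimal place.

Only the scale ratio 1.8 matters for a change in temperature.
37.4 × 1.8 = 67.3.

67.3°F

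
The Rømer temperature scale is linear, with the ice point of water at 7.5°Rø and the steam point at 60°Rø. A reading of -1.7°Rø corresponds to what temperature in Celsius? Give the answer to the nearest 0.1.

-17.5°C

Linear interpolation between the fixed points: C = (-1.7 - 7.5) × 100 / (60 - 7.5) = -17.5238°C.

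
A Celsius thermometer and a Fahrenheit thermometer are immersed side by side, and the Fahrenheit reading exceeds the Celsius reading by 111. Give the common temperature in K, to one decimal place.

371.9 K

Let x be the Celsius reading; then the Fahrenheit reading is 1.8·x + 32.
(1.8·x + 32) - x = 111  ⇒  (0.8)·x = 79  ⇒  x = 98.7500°C.
In kelvin: 98.7500 + 273.15 = 371.9 K.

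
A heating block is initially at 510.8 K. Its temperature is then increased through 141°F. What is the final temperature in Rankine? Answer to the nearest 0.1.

Initial temperature in Celsius: 510.8 - 273.15 = 237.6500°C.
The 141°F change is an interval, so only the factor 5/9 applies: +141 × 5/9 = +78.3333°C.
Final Celsius temperature: 237.6500 + 78.3333 = 315.9833°C.
In Rankine: 315.9833 × 1.8 + 491.67 = 1060.4°R.

1060.4°R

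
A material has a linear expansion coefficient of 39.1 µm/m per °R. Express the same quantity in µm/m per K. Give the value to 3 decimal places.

Since only a temperature interval is involved, the additive offset between the scales drops out.
A change of 1 K is a change of 1.8°R, so per K the value is 39.1 × 1.8 = 70.380.

70.380 µm/m per K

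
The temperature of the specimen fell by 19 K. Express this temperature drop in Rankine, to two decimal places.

34.20°R

An interval of 1 K corresponds to 1.8°R.
19 × 1.8 = 34.20.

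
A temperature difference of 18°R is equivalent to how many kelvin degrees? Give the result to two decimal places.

Only the scale ratio 5/9 matters for a change in temperature.
18 × 5/9 = 10.00.

10.00 K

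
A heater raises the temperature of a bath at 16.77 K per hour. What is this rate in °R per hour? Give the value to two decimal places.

Since only a temperature interval is involved, the additive offset between the scales drops out.
A change of 1 K is a change of 1.8°R, so 16.77 × 1.8 = 30.19.

30.19 °R/hour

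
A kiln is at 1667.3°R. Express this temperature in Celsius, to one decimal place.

In Celsius: (1667.3 - 491.67) × 5/9 = 653.1278°C.

653.1°C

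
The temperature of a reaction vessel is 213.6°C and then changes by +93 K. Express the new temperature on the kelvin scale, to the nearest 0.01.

The 93 K change is an interval; Kelvin and Celsius degrees are the same size, so ΔC = +93°C.
Final Celsius temperature: 213.6000 + 93.0000 = 306.6000°C.
In kelvin: 306.6000 + 273.15 = 579.75 K.

579.75 K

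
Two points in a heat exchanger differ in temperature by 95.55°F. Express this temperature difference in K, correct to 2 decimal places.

53.08 K

For a temperature interval the offset drops out; only the factor 5/9 applies.
95.55 × 5/9 = 53.08.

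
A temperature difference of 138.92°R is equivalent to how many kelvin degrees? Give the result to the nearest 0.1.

77.2 K

An interval of 1°R corresponds to 5/9 K.
138.92 × 5/9 = 77.2.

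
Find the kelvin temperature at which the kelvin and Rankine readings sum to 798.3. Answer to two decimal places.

285.11 K

Let K be the kelvin reading. The Rankine reading is R = 1.8·K.
Require K + R = 798.3: (2.8)·K = 798.3.
K = (798.3) / (2.8) = 285.11.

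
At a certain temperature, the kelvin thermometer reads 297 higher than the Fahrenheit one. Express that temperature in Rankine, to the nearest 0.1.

Let x be the Fahrenheit reading; then the kelvin reading is 5/9·x + 255.372.
(5/9·x + 255.372) - x = 297  ⇒  (-4/9)·x = 41.6278  ⇒  x = -93.6625°F.
In Celsius: (-93.6625 - 32) × 5/9 = -69.8125°C.
In Rankine: -69.8125 × 1.8 + 491.67 = 366.0°R.

366.0°R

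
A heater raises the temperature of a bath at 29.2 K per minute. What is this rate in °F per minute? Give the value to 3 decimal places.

52.560 °F/minute

Since only a temperature interval is involved, the additive offset between the scales drops out.
A change of 1 K is a change of 1.8°F, so 29.2 × 1.8 = 52.560.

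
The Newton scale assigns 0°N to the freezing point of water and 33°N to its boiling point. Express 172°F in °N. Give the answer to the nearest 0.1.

25.7°N

First in Celsius: (172 - 32) × 5/9 = 77.7778°C.
Linearly onto the Newton scale: 0 + (77.7778 / 100) × (33 - 0) = 25.7°N.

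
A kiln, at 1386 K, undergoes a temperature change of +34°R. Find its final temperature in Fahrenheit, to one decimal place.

Initial temperature in Celsius: 1386 - 273.15 = 1112.8500°C.
The 34°R change is an interval, so only the factor 5/9 applies: +34 × 5/9 = +18.8889°C.
Final Celsius temperature: 1112.8500 + 18.8889 = 1131.7389°C.
In Fahrenheit: 1131.7389 × 1.8 + 32 = 2069.1°F.

2069.1°F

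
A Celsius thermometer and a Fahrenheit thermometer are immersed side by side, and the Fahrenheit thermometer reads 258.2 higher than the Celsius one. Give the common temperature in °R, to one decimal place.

1000.6°R

Let x be the Celsius reading; then the Fahrenheit reading is 1.8·x + 32.
(1.8·x + 32) - x = 258.2  ⇒  (0.8)·x = 226.2  ⇒  x = 282.7500°C.
In Rankine: 282.7500 × 1.8 + 491.67 = 1000.6°R.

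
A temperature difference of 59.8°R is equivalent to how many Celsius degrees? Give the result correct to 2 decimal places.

33.22°C

An interval of 1°R corresponds to 5/9°C.
59.8 × 5/9 = 33.22.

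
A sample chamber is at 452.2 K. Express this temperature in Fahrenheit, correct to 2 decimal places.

In Celsius: 452.2 - 273.15 = 179.0500°C.
In Fahrenheit: 179.0500 × 1.8 + 32 = 354.29°F.

354.29°F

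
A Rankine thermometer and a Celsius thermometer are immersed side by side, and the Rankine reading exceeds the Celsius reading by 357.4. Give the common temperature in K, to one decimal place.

105.3 K

Let x be the Rankine reading; then the Celsius reading is 5/9·x - 273.15.
(5/9·x - 273.15) - x = -357.4  ⇒  (-4/9)·x = -84.25  ⇒  x = 189.5625°R.
In Celsius: (189.5625 - 491.67) × 5/9 = -167.8375°C.
In kelvin: -167.8375 + 273.15 = 105.3 K.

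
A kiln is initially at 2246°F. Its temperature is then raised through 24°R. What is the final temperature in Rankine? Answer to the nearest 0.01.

2729.67°R

Initial temperature in Celsius: (2246 - 32) × 5/9 = 1230.0000°C.
The 24°R change is an interval, so only the factor 5/9 applies: +24 × 5/9 = +13.3333°C.
Final Celsius temperature: 1230.0000 + 13.3333 = 1243.3333°C.
In Rankine: 1243.3333 × 1.8 + 491.67 = 2729.67°R.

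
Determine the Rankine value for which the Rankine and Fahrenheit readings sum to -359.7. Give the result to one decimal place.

50.0°R

Let R be the Rankine reading. The Fahrenheit reading is F = 1·R - 459.67.
Require R + F = -359.7: (2)·R - 459.67 = -359.7.
R = (-359.7 + 459.67) / (2) = 50.0.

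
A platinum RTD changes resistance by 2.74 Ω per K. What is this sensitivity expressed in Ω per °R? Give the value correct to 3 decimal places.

Since only a temperature interval is involved, the additive offset between the scales drops out.
A change of 1°R is a change of 5/9 K, so per °R the value is 2.74 × 5/9 = 1.522.

1.522 Ω per °R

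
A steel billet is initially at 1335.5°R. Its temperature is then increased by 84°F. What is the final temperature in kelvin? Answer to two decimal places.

Initial temperature in Celsius: (1335.5 - 491.67) × 5/9 = 468.7944°C.
The 84°F change is an interval, so only the factor 5/9 applies: +84 × 5/9 = +46.6667°C.
Final Celsius temperature: 468.7944 + 46.6667 = 515.4611°C.
In kelvin: 515.4611 + 273.15 = 788.61 K.

788.61 K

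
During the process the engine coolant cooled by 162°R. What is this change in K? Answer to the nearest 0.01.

An interval of 1°R corresponds to 5/9 K.
162 × 5/9 = 90.00.

90.00 K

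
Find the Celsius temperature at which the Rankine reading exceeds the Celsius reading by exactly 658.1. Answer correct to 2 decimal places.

208.04°C

Let C be the Celsius reading. The Rankine reading is R = 1.8·C + 491.67.
Require R - C = 658.1: (0.8)·C + 491.67 = 658.1.
C = (658.1 - 491.67) / (0.8) = 208.04.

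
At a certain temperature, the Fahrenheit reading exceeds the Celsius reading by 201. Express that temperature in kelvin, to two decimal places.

484.40 K

Let x be the Celsius reading; then the Fahrenheit reading is 1.8·x + 32.
(1.8·x + 32) - x = 201  ⇒  (0.8)·x = 169  ⇒  x = 211.2500°C.
In kelvin: 211.2500 + 273.15 = 484.40 K.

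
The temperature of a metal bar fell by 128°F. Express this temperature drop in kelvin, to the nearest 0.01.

71.11 K

An interval of 1°F corresponds to 5/9 K.
128 × 5/9 = 71.11.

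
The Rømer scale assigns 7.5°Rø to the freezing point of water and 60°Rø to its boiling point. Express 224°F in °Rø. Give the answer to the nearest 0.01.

First in Celsius: (224 - 32) × 5/9 = 106.6667°C.
Linearly onto the Rømer scale: 7.5 + (106.6667 / 100) × (60 - 7.5) = 63.50°Rø.

63.50°Rø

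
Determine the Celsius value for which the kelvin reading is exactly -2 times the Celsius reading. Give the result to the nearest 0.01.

-91.05°C

Let C be the Celsius reading. The kelvin reading is K = 1·C + 273.15.
Require K = -2·C: 1·C + 273.15 = -2·C.
(3)·C = -273.15  ⇒  C = -91.05.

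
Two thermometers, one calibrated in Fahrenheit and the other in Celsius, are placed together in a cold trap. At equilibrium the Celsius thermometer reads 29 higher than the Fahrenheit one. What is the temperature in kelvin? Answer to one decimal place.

Let x be the Fahrenheit reading; then the Celsius reading is 5/9·x - 17.7778.
(5/9·x - 17.7778) - x = 29  ⇒  (-4/9)·x = 46.7778  ⇒  x = -105.2500°F.
In Celsius: (-105.25 - 32) × 5/9 = -76.2500°C.
In kelvin: -76.2500 + 273.15 = 196.9 K.

196.9 K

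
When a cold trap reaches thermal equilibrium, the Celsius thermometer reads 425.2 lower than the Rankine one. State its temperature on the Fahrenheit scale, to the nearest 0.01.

-117.56°F

Let x be the Rankine reading; then the Celsius reading is 5/9·x - 273.15.
(5/9·x - 273.15) - x = -425.2  ⇒  (-4/9)·x = -152.05  ⇒  x = 342.1125°R.
In Celsius: (342.1125 - 491.67) × 5/9 = -83.0875°C.
In Fahrenheit: -83.0875 × 1.8 + 32 = -117.56°F.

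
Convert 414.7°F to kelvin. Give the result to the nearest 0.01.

485.76 K

In Celsius: (414.7 - 32) × 5/9 = 212.6111°C.
In kelvin: 212.6111 + 273.15 = 485.76 K.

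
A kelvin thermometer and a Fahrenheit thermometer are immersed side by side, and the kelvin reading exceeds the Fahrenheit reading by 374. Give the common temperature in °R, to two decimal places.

Let x be the kelvin reading; then the Fahrenheit reading is 1.8·x - 459.67.
(1.8·x - 459.67) - x = -374  ⇒  (0.8)·x = 85.67  ⇒  x = 107.0875 K.
In Celsius: 107.0875 - 273.15 = -166.0625°C.
In Rankine: -166.0625 × 1.8 + 491.67 = 192.76°R.

192.76°R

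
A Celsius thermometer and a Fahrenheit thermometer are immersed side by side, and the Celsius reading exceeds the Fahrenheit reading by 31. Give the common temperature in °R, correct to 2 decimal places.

Let x be the Celsius reading; then the Fahrenheit reading is 1.8·x + 32.
(1.8·x + 32) - x = -31  ⇒  (0.8)·x = -63  ⇒  x = -78.7500°C.
In Rankine: -78.7500 × 1.8 + 491.67 = 349.92°R.

349.92°R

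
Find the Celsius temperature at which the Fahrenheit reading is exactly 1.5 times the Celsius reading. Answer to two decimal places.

Let C be the Celsius reading. The Fahrenheit reading is F = 1.8·C + 32.
Require F = 1.5·C: 1.8·C + 32 = 1.5·C.
(0.3)·C = -32  ⇒  C = -106.67.

-106.67°C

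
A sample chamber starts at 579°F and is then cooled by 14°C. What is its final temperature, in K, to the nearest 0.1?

Initial temperature in Celsius: (579 - 32) × 5/9 = 303.8889°C.
Final Celsius temperature: 303.8889 - 14.0000 = 289.8889°C.
In kelvin: 289.8889 + 273.15 = 563.0 K.

563.0 K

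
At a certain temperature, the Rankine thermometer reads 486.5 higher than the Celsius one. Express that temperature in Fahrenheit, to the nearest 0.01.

Let x be the Celsius reading; then the Rankine reading is 1.8·x + 491.67.
(1.8·x + 491.67) - x = 486.5  ⇒  (0.8)·x = -5.17  ⇒  x = -6.4625°C.
In Fahrenheit: -6.4625 × 1.8 + 32 = 20.37°F.

20.37°F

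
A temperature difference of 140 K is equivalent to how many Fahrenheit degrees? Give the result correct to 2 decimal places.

252.00°F

Only the scale ratio 1.8 matters for a change in temperature.
140 × 1.8 = 252.00.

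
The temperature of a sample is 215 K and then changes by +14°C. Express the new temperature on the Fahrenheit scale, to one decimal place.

Initial temperature in Celsius: 215 - 273.15 = -58.1500°C.
Final Celsius temperature: -58.1500 + 14.0000 = -44.1500°C.
In Fahrenheit: -44.1500 × 1.8 + 32 = -47.5°F.

-47.5°F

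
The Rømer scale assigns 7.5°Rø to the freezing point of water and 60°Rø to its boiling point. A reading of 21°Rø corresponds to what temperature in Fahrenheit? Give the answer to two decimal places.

Linear interpolation between the fixed points: C = (21 - 7.5) × 100 / (60 - 7.5) = 25.7143°C.
Then 25.7143 × 1.8 + 32 = 78.29°F.

78.29°F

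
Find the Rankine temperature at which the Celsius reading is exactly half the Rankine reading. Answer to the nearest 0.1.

4916.7°R

Let R be the Rankine reading. The Celsius reading is C = 5/9·R - 273.15.
Require C = 0.5·R: 5/9·R - 273.15 = 0.5·R.
(1/18)·R = 273.15  ⇒  R = 4916.7.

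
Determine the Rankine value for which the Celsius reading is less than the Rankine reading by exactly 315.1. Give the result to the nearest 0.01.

94.39°R

Let R be the Rankine reading. The Celsius reading is C = 5/9·R - 273.15.
Require C - R = -315.1: (-4/9)·R - 273.15 = -315.1.
R = (-315.1 + 273.15) / (-4/9) = 94.39.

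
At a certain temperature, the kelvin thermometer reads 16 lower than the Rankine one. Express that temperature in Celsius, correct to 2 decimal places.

-253.15°C

Let x be the Rankine reading; then the kelvin reading is 5/9·x.
(5/9·x) - x = -16  ⇒  (-4/9)·x = -16  ⇒  x = 36.0000°R.
In Celsius: (36 - 491.67) × 5/9 = -253.15°C.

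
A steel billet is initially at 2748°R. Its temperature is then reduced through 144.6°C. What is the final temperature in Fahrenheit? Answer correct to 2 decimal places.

Initial temperature in Celsius: (2748 - 491.67) × 5/9 = 1253.5167°C.
Final Celsius temperature: 1253.5167 - 144.6000 = 1108.9167°C.
In Fahrenheit: 1108.9167 × 1.8 + 32 = 2028.05°F.

2028.05°F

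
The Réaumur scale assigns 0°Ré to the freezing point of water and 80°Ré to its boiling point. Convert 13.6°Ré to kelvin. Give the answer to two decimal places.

290.15 K

Linear interpolation between the fixed points: C = (13.6 - 0) × 100 / (80 - 0) = 17.0000°C.
Then 17.0000 + 273.15 = 290.15 K.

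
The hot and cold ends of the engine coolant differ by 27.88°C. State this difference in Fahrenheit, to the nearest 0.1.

50.2°F

For a temperature interval the offset drops out; only the factor 1.8 applies.
27.88 × 1.8 = 50.2.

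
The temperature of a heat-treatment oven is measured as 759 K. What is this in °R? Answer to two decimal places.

1366.20°R

In Celsius: 759 - 273.15 = 485.8500°C.
In Rankine: 485.8500 × 1.8 + 491.67 = 1366.20°R.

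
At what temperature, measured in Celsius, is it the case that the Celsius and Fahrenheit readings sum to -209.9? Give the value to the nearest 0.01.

Let C be the Celsius reading. The Fahrenheit reading is F = 1.8·C + 32.
Require C + F = -209.9: (2.8)·C + 32 = -209.9.
C = (-209.9 - 32) / (2.8) = -86.39.

-86.39°C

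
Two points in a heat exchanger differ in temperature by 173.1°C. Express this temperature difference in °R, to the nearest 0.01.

For a temperature interval the offset drops out; only the factor 1.8 applies.
173.1 × 1.8 = 311.58.

311.58°R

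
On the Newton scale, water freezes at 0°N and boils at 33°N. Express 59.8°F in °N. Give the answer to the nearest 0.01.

First in Celsius: (59.8 - 32) × 5/9 = 15.4444°C.
Linearly onto the Newton scale: 0 + (15.4444 / 100) × (33 - 0) = 5.10°N.

5.10°N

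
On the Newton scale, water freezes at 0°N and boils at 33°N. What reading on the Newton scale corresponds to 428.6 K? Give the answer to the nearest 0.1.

First in Celsius: 428.6 - 273.15 = 155.4500°C.
Linearly onto the Newton scale: 0 + (155.4500 / 100) × (33 - 0) = 51.3°N.

51.3°N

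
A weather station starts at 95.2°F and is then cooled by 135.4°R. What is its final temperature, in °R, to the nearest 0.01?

Initial temperature in Celsius: (95.2 - 32) × 5/9 = 35.1111°C.
The 135.4°R change is an interval, so only the factor 5/9 applies: -135.4 × 5/9 = -75.2222°C.
Final Celsius temperature: 35.1111 - 75.2222 = -40.1111°C.
In Rankine: -40.1111 × 1.8 + 491.67 = 419.47°R.

419.47°R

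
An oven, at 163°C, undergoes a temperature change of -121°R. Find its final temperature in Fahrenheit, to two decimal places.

204.40°F

The 121°R change is an interval, so only the factor 5/9 applies: -121 × 5/9 = -67.2222°C.
Final Celsius temperature: 163.0000 - 67.2222 = 95.7778°C.
In Fahrenheit: 95.7778 × 1.8 + 32 = 204.40°F.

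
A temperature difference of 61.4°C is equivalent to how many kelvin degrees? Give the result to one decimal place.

61.4 K

Celsius and kelvin degrees are the same size, so the interval is unchanged: 61.4.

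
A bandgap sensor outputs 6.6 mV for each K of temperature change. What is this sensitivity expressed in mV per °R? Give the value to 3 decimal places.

3.667 mV per °R

Since only a temperature interval is involved, the additive offset between the scales drops out.
A change of 1°R is a change of 5/9 K, so per °R the value is 6.6 × 5/9 = 3.667.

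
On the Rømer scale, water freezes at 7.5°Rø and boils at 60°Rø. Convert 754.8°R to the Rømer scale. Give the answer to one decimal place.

84.2°Rø

First in Celsius: (754.8 - 491.67) × 5/9 = 146.1833°C.
Linearly onto the Rømer scale: 7.5 + (146.1833 / 100) × (60 - 7.5) = 84.2°Rø.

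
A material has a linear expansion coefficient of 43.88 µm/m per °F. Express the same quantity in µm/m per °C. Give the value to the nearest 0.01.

78.98 µm/m per °C

Since only a temperature interval is involved, the additive offset between the scales drops out.
A change of 1°C is a change of 1.8°F, so per °C the value is 43.88 × 1.8 = 78.98.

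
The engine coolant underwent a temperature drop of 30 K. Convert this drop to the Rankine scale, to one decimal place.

An interval of 1 K corresponds to 1.8°R.
30 × 1.8 = 54.0.

54.0°R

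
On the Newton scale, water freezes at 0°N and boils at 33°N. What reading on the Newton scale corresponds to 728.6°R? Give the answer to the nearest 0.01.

43.44°N

First in Celsius: (728.6 - 491.67) × 5/9 = 131.6278°C.
Linearly onto the Newton scale: 0 + (131.6278 / 100) × (33 - 0) = 43.44°N.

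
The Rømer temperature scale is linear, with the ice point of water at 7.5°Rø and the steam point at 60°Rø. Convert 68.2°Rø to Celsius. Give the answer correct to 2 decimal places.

115.62°C

Linear interpolation between the fixed points: C = (68.2 - 7.5) × 100 / (60 - 7.5) = 115.6190°C.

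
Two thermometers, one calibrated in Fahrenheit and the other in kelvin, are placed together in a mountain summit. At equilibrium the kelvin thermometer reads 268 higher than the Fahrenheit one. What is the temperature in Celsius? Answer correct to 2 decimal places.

Let x be the Fahrenheit reading; then the kelvin reading is 5/9·x + 255.372.
(5/9·x + 255.372) - x = 268  ⇒  (-4/9)·x = 12.6278  ⇒  x = -28.4125°F.
In Celsius: (-28.4125 - 32) × 5/9 = -33.56°C.

-33.56°C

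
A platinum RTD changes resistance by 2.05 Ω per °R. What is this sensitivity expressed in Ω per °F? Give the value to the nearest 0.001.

Since only a temperature interval is involved, the additive offset between the scales drops out.
A change of 1°F is a change of 1°R, so per °F the value is 2.05 × 1 = 2.050.

2.050 Ω per °F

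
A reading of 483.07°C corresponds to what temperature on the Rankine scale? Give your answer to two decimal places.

In Rankine: 483.0700 × 1.8 + 491.67 = 1361.20°R.

1361.20°R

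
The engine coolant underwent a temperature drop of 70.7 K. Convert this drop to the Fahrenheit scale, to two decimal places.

127.26°F

An interval of 1 K corresponds to 1.8°F.
70.7 × 1.8 = 127.26.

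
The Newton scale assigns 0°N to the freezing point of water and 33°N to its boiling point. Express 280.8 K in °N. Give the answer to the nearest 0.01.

2.52°N

First in Celsius: 280.8 - 273.15 = 7.6500°C.
Linearly onto the Newton scale: 0 + (7.6500 / 100) × (33 - 0) = 2.52°N.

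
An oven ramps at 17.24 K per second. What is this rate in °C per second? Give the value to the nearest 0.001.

Since only a temperature interval is involved, the additive offset between the scales drops out.
A change of 1 K is a change of 1°C, so 17.24 × 1 = 17.240.

17.240 °C/second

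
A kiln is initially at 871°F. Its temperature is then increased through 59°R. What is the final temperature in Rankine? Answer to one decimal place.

1389.7°R

Initial temperature in Celsius: (871 - 32) × 5/9 = 466.1111°C.
The 59°R change is an interval, so only the factor 5/9 applies: +59 × 5/9 = +32.7778°C.
Final Celsius temperature: 466.1111 + 32.7778 = 498.8889°C.
In Rankine: 498.8889 × 1.8 + 491.67 = 1389.7°R.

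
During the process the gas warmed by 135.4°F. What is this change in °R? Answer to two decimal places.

Fahrenheit and Rankine degrees are the same size, so the interval is unchanged: 135.40.

135.40°R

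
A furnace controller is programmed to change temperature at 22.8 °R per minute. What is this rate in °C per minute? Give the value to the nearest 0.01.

The quantity depends on a temperature interval, so only the ratio of degree sizes applies; the offset between the scales is irrelevant.
A change of 1°R is a change of 5/9°C, so 22.8 × 5/9 = 12.67.

12.67 °C/minute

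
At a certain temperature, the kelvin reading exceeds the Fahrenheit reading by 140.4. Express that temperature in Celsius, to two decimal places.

Let x be the Fahrenheit reading; then the kelvin reading is 5/9·x + 255.372.
(5/9·x + 255.372) - x = 140.4  ⇒  (-4/9)·x = -114.972  ⇒  x = 258.6875°F.
In Celsius: (258.6875 - 32) × 5/9 = 125.94°C.

125.94°C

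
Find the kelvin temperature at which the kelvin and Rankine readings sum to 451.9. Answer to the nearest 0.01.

Let K be the kelvin reading. The Rankine reading is R = 1.8·K.
Require K + R = 451.9: (2.8)·K = 451.9.
K = (451.9) / (2.8) = 161.39.

161.39 K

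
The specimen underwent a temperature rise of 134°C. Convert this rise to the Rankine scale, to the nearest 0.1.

For a temperature interval the offset drops out; only the factor 1.8 applies.
134 × 1.8 = 241.2.

241.2°R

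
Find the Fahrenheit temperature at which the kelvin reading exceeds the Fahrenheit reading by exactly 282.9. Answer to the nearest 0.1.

Let F be the Fahrenheit reading. The kelvin reading is K = 5/9·F + 255.372.
Require K - F = 282.9: (-4/9)·F + 255.372 = 282.9.
F = (282.9 - 255.372) / (-4/9) = -61.9.

-61.9°F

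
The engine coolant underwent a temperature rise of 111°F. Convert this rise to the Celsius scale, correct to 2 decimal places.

An interval of 1°F corresponds to 5/9°C.
111 × 5/9 = 61.67.

61.67°C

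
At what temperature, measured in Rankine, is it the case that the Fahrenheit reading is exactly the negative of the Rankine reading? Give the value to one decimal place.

Let R be the Rankine reading. The Fahrenheit reading is F = 1·R - 459.67.
Require F = -1·R: 1·R - 459.67 = -1·R.
(2)·R = 459.67  ⇒  R = 229.8.

229.8°R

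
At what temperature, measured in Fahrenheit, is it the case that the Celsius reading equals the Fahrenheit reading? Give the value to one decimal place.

Let F be the Fahrenheit reading. The Celsius reading is C = 5/9·F - 17.7778.
Set C = F: 5/9·F - 17.7778 = F.
(-4/9)·F = 17.7778  ⇒  F = -40.0.

-40.0°F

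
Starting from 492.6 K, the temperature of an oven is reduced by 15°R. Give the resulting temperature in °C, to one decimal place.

Initial temperature in Celsius: 492.6 - 273.15 = 219.4500°C.
The 15°R change is an interval, so only the factor 5/9 applies: -15 × 5/9 = -8.3333°C.
Final Celsius temperature: 219.4500 - 8.3333 = 211.1167°C.

211.1°C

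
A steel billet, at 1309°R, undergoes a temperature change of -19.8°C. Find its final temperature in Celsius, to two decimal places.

434.27°C

Initial temperature in Celsius: (1309 - 491.67) × 5/9 = 454.0722°C.
Final Celsius temperature: 454.0722 - 19.8000 = 434.2722°C.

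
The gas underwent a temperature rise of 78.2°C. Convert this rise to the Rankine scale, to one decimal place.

140.8°R

Only the scale ratio 1.8 matters for a change in temperature.
78.2 × 1.8 = 140.8.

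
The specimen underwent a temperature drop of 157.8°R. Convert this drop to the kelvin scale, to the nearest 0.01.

An interval of 1°R corresponds to 5/9 K.
157.8 × 5/9 = 87.67.

87.67 K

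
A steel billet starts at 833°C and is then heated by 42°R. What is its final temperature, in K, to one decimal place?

The 42°R change is an interval, so only the factor 5/9 applies: +42 × 5/9 = +23.3333°C.
Final Celsius temperature: 833.0000 + 23.3333 = 856.3333°C.
In kelvin: 856.3333 + 273.15 = 1129.5 K.

1129.5 K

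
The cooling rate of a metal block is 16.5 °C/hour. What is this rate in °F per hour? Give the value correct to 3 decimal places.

29.700 °F/hour

The quantity depends on a temperature interval, so only the ratio of degree sizes applies; the offset between the scales is irrelevant.
A change of 1°C is a change of 1.8°F, so 16.5 × 1.8 = 29.700.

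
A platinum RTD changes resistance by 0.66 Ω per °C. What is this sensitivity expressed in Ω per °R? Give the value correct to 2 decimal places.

Since only a temperature interval is involved, the additive offset between the scales drops out.
A change of 1°R is a change of 5/9°C, so per °R the value is 0.66 × 5/9 = 0.37.

0.37 Ω per °R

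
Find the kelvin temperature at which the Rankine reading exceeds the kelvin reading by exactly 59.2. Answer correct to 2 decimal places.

Let K be the kelvin reading. The Rankine reading is R = 1.8·K.
Require R - K = 59.2: (0.8)·K = 59.2.
K = (59.2) / (0.8) = 74.00.

74.00 K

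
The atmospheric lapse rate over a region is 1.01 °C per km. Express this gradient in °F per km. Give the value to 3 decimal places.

The quantity depends on a temperature interval, so only the ratio of degree sizes applies; the offset between the scales is irrelevant.
A change of 1°C is a change of 1.8°F, so 1.01 × 1.8 = 1.818.

1.818 °F/km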